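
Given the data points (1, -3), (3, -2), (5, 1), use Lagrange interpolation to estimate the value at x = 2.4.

Lagrange interpolation formula:
P(x) = Σ yᵢ × Lᵢ(x)
where Lᵢ(x) = Π_{j≠i} (x - xⱼ)/(xᵢ - xⱼ)

L_0(2.4) = (2.4 - 3)/(1 - 3) × (2.4 - 5)/(1 - 5) = 0.195000
L_1(2.4) = (2.4 - 1)/(3 - 1) × (2.4 - 5)/(3 - 5) = 0.910000
L_2(2.4) = (2.4 - 1)/(5 - 1) × (2.4 - 3)/(5 - 3) = -0.105000

P(2.4) = (-3)×L_0(2.4) + (-2)×L_1(2.4) + 1×L_2(2.4)
P(2.4) = -2.510000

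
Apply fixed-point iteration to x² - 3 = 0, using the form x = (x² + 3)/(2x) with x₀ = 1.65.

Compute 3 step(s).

Equation: x² - 3 = 0
Fixed-point form: x = (x² + 3)/(2x)
x₀ = 1.65

x_1 = g(1.650000) = 1.734091
x_2 = g(1.734091) = 1.732052
x_3 = g(1.732052) = 1.732051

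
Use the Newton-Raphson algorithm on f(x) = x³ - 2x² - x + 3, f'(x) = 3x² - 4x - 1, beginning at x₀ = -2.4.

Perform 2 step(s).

f(x) = x³ - 2x² - x + 3
f'(x) = 3x² - 4x - 1
x₀ = -2.4

Newton-Raphson formula: x_{n+1} = x_n - f(x_n)/f'(x_n)

Iteration 1:
  f(-2.400000) = -19.944000
  f'(-2.400000) = 25.880000
  x_1 = -2.400000 - (-19.944000)/25.880000 = -1.629366
Iteration 2:
  f(-1.629366) = -5.006001
  f'(-1.629366) = 13.481969
  x_2 = -1.629366 - (-5.006001)/13.481969 = -1.258055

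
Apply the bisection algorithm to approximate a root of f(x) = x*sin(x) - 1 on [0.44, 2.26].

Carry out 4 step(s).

f(x) = x*sin(x) - 1
Initial interval: [0.44, 2.26]

Iteration 1:
  c_1 = (0.440000 + 2.260000)/2 = 1.350000
  f(c_1) = f(1.350000) = 0.317227
  f(a) × f(c) < 0, new interval: [0.440000, 1.350000]
Iteration 2:
  c_2 = (0.440000 + 1.350000)/2 = 0.895000
  f(c_2) = f(0.895000) = -0.301713
  f(a) × f(c) ≥ 0, new interval: [0.895000, 1.350000]
Iteration 3:
  c_3 = (0.895000 + 1.350000)/2 = 1.122500
  f(c_3) = f(1.122500) = 0.011582
  f(a) × f(c) < 0, new interval: [0.895000, 1.122500]
Iteration 4:
  c_4 = (0.895000 + 1.122500)/2 = 1.008750
  f(c_4) = f(1.008750) = -0.146430
  f(a) × f(c) ≥ 0, new interval: [1.008750, 1.122500]

After 4 iteration(s), the approximation is c_4 = 1.008750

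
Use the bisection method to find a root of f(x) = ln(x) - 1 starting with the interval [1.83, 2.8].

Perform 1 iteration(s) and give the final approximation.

f(x) = ln(x) - 1
Initial interval: [1.83, 2.8]

Iteration 1:
  c_1 = (1.830000 + 2.800000)/2 = 2.315000
  f(c_1) = f(2.315000) = -0.160590
  f(a) × f(c) ≥ 0, new interval: [2.315000, 2.800000]

After 1 iteration(s), the approximation is c_1 = 2.315000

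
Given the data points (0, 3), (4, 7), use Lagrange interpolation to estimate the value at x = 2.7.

Lagrange interpolation formula:
P(x) = Σ yᵢ × Lᵢ(x)
where Lᵢ(x) = Π_{j≠i} (x - xⱼ)/(xᵢ - xⱼ)

L_0(2.7) = (2.7 - 4)/(0 - 4) = 0.325000
L_1(2.7) = (2.7 - 0)/(4 - 0) = 0.675000

P(2.7) = 3×L_0(2.7) + 7×L_1(2.7)
P(2.7) = 5.700000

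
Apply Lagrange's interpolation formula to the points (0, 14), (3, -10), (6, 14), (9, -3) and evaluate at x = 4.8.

Lagrange interpolation formula:
P(x) = Σ yᵢ × Lᵢ(x)
where Lᵢ(x) = Π_{j≠i} (x - xⱼ)/(xᵢ - xⱼ)

L_0(4.8) = (4.8 - 3)/(0 - 3) × (4.8 - 6)/(0 - 6) × (4.8 - 9)/(0 - 9) = -0.056000
L_1(4.8) = (4.8 - 0)/(3 - 0) × (4.8 - 6)/(3 - 6) × (4.8 - 9)/(3 - 9) = 0.448000
L_2(4.8) = (4.8 - 0)/(6 - 0) × (4.8 - 3)/(6 - 3) × (4.8 - 9)/(6 - 9) = 0.672000
L_3(4.8) = (4.8 - 0)/(9 - 0) × (4.8 - 3)/(9 - 3) × (4.8 - 6)/(9 - 6) = -0.064000

P(4.8) = 14×L_0(4.8) + (-10)×L_1(4.8) + 14×L_2(4.8) + (-3)×L_3(4.8)
P(4.8) = 4.336000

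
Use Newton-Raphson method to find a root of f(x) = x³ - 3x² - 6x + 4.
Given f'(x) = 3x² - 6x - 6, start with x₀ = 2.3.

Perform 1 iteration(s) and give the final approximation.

f(x) = x³ - 3x² - 6x + 4
f'(x) = 3x² - 6x - 6
x₀ = 2.3

Newton-Raphson formula: x_{n+1} = x_n - f(x_n)/f'(x_n)

Iteration 1:
  f(2.300000) = -13.503000
  f'(2.300000) = -3.930000
  x_1 = 2.300000 - (-13.503000)/(-3.930000) = -1.135878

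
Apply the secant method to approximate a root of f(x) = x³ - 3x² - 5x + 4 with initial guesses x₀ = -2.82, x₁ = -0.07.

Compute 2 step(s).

f(x) = x³ - 3x² - 5x + 4
x₀ = -2.82, x₁ = -0.07

Secant formula: x_{n+1} = x_n - f(x_n)(x_n - x_{n-1})/(f(x_n) - f(x_{n-1}))

Iteration 1:
  f(-2.820000) = -28.182968
  f(-0.070000) = 4.334957
  x_2 = -0.070000 - 4.334957×(-0.070000 - (-2.820000))/(4.334957 - (-28.182968))
       = -0.436602
Iteration 2:
  f(-0.070000) = 4.334957
  f(-0.436602) = 5.527920
  x_3 = -0.436602 - 5.527920×(-0.436602 - (-0.070000))/(5.527920 - 4.334957)
       = 1.262148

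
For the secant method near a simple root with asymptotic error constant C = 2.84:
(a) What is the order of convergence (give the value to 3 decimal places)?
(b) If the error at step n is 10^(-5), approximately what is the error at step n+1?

(a) Secant method has superlinear convergence with order φ = (1+√5)/2 ≈ 1.618.
    This means |e_{n+1}| ≈ C|e_n|^1.618.

(b) With |e_n| = 10^(-5) and C = 2.84:
    |e_{n+1}| ≈ 2.84 × (10^(-5))^1.618 = 2.84 × 10^(-8.09)

(a) ≈ 1.618 (golden ratio); (b) |e_{n+1}| ≈ 2.308e-08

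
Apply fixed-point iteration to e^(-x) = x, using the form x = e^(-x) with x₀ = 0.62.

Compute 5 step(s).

Equation: e^(-x) = x
Fixed-point form: x = e^(-x)
x₀ = 0.62

x_1 = g(0.620000) = 0.537944
x_2 = g(0.537944) = 0.583947
x_3 = g(0.583947) = 0.557693
x_4 = g(0.557693) = 0.572529
x_5 = g(0.572529) = 0.564097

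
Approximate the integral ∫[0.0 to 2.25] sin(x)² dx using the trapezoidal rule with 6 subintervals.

f(x) = sin(x)²
a = 0.0, b = 2.25, n = 6
h = (b - a)/n = 0.375000

Trapezoidal rule: (h/2)[f(x₀) + 2f(x₁) + 2f(x₂) + ... + f(xₙ)]

x_0 = 0.0000, f(x_0) = 0.000000, coefficient = 1
x_1 = 0.3750, f(x_1) = 0.134156, coefficient = 2
x_2 = 0.7500, f(x_2) = 0.464631, coefficient = 2
x_3 = 1.1250, f(x_3) = 0.814087, coefficient = 2
x_4 = 1.5000, f(x_4) = 0.994996, coefficient = 2
x_5 = 1.8750, f(x_5) = 0.910280, coefficient = 2
x_6 = 2.2500, f(x_6) = 0.605398, coefficient = 1

I ≈ (0.375000/2) × 7.241697 = 1.357818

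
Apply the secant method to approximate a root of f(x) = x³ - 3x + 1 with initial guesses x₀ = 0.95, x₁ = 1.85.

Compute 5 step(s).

f(x) = x³ - 3x + 1
x₀ = 0.95, x₁ = 1.85

Secant formula: x_{n+1} = x_n - f(x_n)(x_n - x_{n-1})/(f(x_n) - f(x_{n-1}))

Iteration 1:
  f(0.950000) = -0.992625
  f(1.850000) = 1.781625
  x_2 = 1.850000 - 1.781625×(1.850000 - 0.950000)/(1.781625 - (-0.992625))
       = 1.272019
Iteration 2:
  f(1.850000) = 1.781625
  f(1.272019) = -0.757888
  x_3 = 1.272019 - (-0.757888)×(1.272019 - 1.850000)/(-0.757888 - 1.781625)
       = 1.444511
Iteration 3:
  f(1.272019) = -0.757888
  f(1.444511) = -0.319399
  x_4 = 1.444511 - (-0.319399)×(1.444511 - 1.272019)/(-0.319399 - (-0.757888))
       = 1.570155
Iteration 4:
  f(1.444511) = -0.319399
  f(1.570155) = 0.160575
  x_5 = 1.570155 - 0.160575×(1.570155 - 1.444511)/(0.160575 - (-0.319399))
       = 1.528121
Iteration 5:
  f(1.570155) = 0.160575
  f(1.528121) = -0.015966
  x_6 = 1.528121 - (-0.015966)×(1.528121 - 1.570155)/(-0.015966 - 0.160575)
       = 1.531922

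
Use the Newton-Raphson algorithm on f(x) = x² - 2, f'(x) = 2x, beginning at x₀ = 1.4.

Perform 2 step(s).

f(x) = x² - 2
f'(x) = 2x
x₀ = 1.4

Newton-Raphson formula: x_{n+1} = x_n - f(x_n)/f'(x_n)

Iteration 1:
  f(1.400000) = -0.040000
  f'(1.400000) = 2.800000
  x_1 = 1.400000 - (-0.040000)/2.800000 = 1.414286
Iteration 2:
  f(1.414286) = 0.000204
  f'(1.414286) = 2.828571
  x_2 = 1.414286 - 0.000204/2.828571 = 1.414214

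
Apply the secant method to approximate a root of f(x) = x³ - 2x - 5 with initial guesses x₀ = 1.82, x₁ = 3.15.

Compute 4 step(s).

f(x) = x³ - 2x - 5
x₀ = 1.82, x₁ = 3.15

Secant formula: x_{n+1} = x_n - f(x_n)(x_n - x_{n-1})/(f(x_n) - f(x_{n-1}))

Iteration 1:
  f(1.820000) = -2.611432
  f(3.150000) = 19.955875
  x_2 = 3.150000 - 19.955875×(3.150000 - 1.820000)/(19.955875 - (-2.611432))
       = 1.973904
Iteration 2:
  f(3.150000) = 19.955875
  f(1.973904) = -1.256889
  x_3 = 1.973904 - (-1.256889)×(1.973904 - 3.150000)/(-1.256889 - 19.955875)
       = 2.043590
Iteration 3:
  f(1.973904) = -1.256889
  f(2.043590) = -0.552619
  x_4 = 2.043590 - (-0.552619)×(2.043590 - 1.973904)/(-0.552619 - (-1.256889))
       = 2.098270
Iteration 4:
  f(2.043590) = -0.552619
  f(2.098270) = 0.041589
  x_5 = 2.098270 - 0.041589×(2.098270 - 2.043590)/(0.041589 - (-0.552619))
       = 2.094443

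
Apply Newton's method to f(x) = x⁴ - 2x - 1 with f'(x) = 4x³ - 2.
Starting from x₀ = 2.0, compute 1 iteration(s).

f(x) = x⁴ - 2x - 1
f'(x) = 4x³ - 2
x₀ = 2.0

Newton-Raphson formula: x_{n+1} = x_n - f(x_n)/f'(x_n)

Iteration 1:
  f(2.000000) = 11.000000
  f'(2.000000) = 30.000000
  x_1 = 2.000000 - 11.000000/30.000000 = 1.633333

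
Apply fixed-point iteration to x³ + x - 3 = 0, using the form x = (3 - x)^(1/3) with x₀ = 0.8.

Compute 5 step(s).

Equation: x³ + x - 3 = 0
Fixed-point form: x = (3 - x)^(1/3)
x₀ = 0.8

x_1 = g(0.800000) = 1.300591
x_2 = g(1.300591) = 1.193345
x_3 = g(1.193345) = 1.217938
x_4 = g(1.217938) = 1.212386
x_5 = g(1.212386) = 1.213644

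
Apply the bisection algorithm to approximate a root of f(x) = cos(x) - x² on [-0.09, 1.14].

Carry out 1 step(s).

f(x) = cos(x) - x²
Initial interval: [-0.09, 1.14]

Iteration 1:
  c_1 = (-0.090000 + 1.140000)/2 = 0.525000
  f(c_1) = f(0.525000) = 0.589699
  f(a) × f(c) ≥ 0, new interval: [0.525000, 1.140000]

After 1 iteration(s), the approximation is c_1 = 0.525000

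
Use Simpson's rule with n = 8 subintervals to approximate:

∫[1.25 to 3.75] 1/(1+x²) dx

f(x) = 1/(1+x²)
a = 1.25, b = 3.75, n = 8
h = (b - a)/n = 0.312500

Simpson's rule: (h/3)[f(x₀) + 4f(x₁) + 2f(x₂) + ... + f(xₙ)]

x_0 = 1.2500, f(x_0) = 0.390244, coefficient = 1
x_1 = 1.5625, f(x_1) = 0.290579, coefficient = 4
x_2 = 1.8750, f(x_2) = 0.221453, coefficient = 2
x_3 = 2.1875, f(x_3) = 0.172856, coefficient = 4
x_4 = 2.5000, f(x_4) = 0.137931, coefficient = 2
x_5 = 2.8125, f(x_5) = 0.112231, coefficient = 4
x_6 = 3.1250, f(x_6) = 0.092888, coefficient = 2
x_7 = 3.4375, f(x_7) = 0.078025, coefficient = 4
x_8 = 3.7500, f(x_8) = 0.066390, coefficient = 1

I ≈ (0.312500/3) × 3.975945 = 0.414161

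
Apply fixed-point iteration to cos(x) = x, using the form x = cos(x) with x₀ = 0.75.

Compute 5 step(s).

Equation: cos(x) = x
Fixed-point form: x = cos(x)
x₀ = 0.75

x_1 = g(0.750000) = 0.731689
x_2 = g(0.731689) = 0.744047
x_3 = g(0.744047) = 0.735734
x_4 = g(0.735734) = 0.741339
x_5 = g(0.741339) = 0.737565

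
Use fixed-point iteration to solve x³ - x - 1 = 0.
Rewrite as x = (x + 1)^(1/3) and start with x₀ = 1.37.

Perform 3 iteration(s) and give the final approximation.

Equation: x³ - x - 1 = 0
Fixed-point form: x = (x + 1)^(1/3)
x₀ = 1.37

x_1 = g(1.370000) = 1.333264
x_2 = g(1.333264) = 1.326339
x_3 = g(1.326339) = 1.325026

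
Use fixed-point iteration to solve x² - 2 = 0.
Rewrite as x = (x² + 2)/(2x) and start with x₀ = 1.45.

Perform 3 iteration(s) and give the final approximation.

Equation: x² - 2 = 0
Fixed-point form: x = (x² + 2)/(2x)
x₀ = 1.45

x_1 = g(1.450000) = 1.414655
x_2 = g(1.414655) = 1.414214
x_3 = g(1.414214) = 1.414214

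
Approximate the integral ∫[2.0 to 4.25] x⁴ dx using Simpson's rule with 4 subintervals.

f(x) = x⁴
a = 2.0, b = 4.25, n = 4
h = (b - a)/n = 0.562500

Simpson's rule: (h/3)[f(x₀) + 4f(x₁) + 2f(x₂) + ... + f(xₙ)]

x_0 = 2.0000, f(x_0) = 16.000000, coefficient = 1
x_1 = 2.5625, f(x_1) = 43.117691, coefficient = 4
x_2 = 3.1250, f(x_2) = 95.367432, coefficient = 2
x_3 = 3.6875, f(x_3) = 184.896255, coefficient = 4
x_4 = 4.2500, f(x_4) = 326.253906, coefficient = 1

I ≈ (0.562500/3) × 1445.044556 = 270.945854
Exact value: 270.915820
Error: 0.030034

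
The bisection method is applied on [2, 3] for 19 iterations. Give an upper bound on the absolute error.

Bisection error bound: |error| ≤ (b-a)/2^n
|error| ≤ (3 - 2)/2^19 = 1/2^19
|error| ≤ 0.0000019073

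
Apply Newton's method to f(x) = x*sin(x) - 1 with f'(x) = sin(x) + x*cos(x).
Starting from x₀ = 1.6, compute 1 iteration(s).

f(x) = x*sin(x) - 1
f'(x) = sin(x) + x*cos(x)
x₀ = 1.6

Newton-Raphson formula: x_{n+1} = x_n - f(x_n)/f'(x_n)

Iteration 1:
  f(1.600000) = 0.599318
  f'(1.600000) = 0.952854
  x_1 = 1.600000 - 0.599318/0.952854 = 0.971029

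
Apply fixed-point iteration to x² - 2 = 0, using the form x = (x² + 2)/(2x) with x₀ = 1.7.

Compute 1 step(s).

Equation: x² - 2 = 0
Fixed-point form: x = (x² + 2)/(2x)
x₀ = 1.7

x_1 = g(1.700000) = 1.438235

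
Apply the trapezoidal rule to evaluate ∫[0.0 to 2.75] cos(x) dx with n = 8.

f(x) = cos(x)
a = 0.0, b = 2.75, n = 8
h = (b - a)/n = 0.343750

Trapezoidal rule: (h/2)[f(x₀) + 2f(x₁) + 2f(x₂) + ... + f(xₙ)]

x_0 = 0.0000, f(x_0) = 1.000000, coefficient = 1
x_1 = 0.3438, f(x_1) = 0.941497, coefficient = 2
x_2 = 0.6875, f(x_2) = 0.772835, coefficient = 2
x_3 = 1.0312, f(x_3) = 0.513747, coefficient = 2
x_4 = 1.3750, f(x_4) = 0.194548, coefficient = 2
x_5 = 1.7188, f(x_5) = -0.147414, coefficient = 2
x_6 = 2.0625, f(x_6) = -0.472128, coefficient = 2
x_7 = 2.4062, f(x_7) = -0.741601, coefficient = 2
x_8 = 2.7500, f(x_8) = -0.924302, coefficient = 1

I ≈ (0.343750/2) × 2.198664 = 0.377895
Exact value: 0.381661
Error: 0.003766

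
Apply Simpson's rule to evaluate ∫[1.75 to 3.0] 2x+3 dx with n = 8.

f(x) = 2x+3
a = 1.75, b = 3.0, n = 8
h = (b - a)/n = 0.156250

Simpson's rule: (h/3)[f(x₀) + 4f(x₁) + 2f(x₂) + ... + f(xₙ)]

x_0 = 1.7500, f(x_0) = 6.500000, coefficient = 1
x_1 = 1.9062, f(x_1) = 6.812500, coefficient = 4
x_2 = 2.0625, f(x_2) = 7.125000, coefficient = 2
x_3 = 2.2188, f(x_3) = 7.437500, coefficient = 4
x_4 = 2.3750, f(x_4) = 7.750000, coefficient = 2
x_5 = 2.5312, f(x_5) = 8.062500, coefficient = 4
x_6 = 2.6875, f(x_6) = 8.375000, coefficient = 2
x_7 = 2.8438, f(x_7) = 8.687500, coefficient = 4
x_8 = 3.0000, f(x_8) = 9.000000, coefficient = 1

I ≈ (0.156250/3) × 186.000000 = 9.687500
Exact value: 9.687500
Error: 0.000000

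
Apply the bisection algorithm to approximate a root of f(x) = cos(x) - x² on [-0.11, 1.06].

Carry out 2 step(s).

f(x) = cos(x) - x²
Initial interval: [-0.11, 1.06]

Iteration 1:
  c_1 = (-0.110000 + 1.060000)/2 = 0.475000
  f(c_1) = f(0.475000) = 0.663668
  f(a) × f(c) ≥ 0, new interval: [0.475000, 1.060000]
Iteration 2:
  c_2 = (0.475000 + 1.060000)/2 = 0.767500
  f(c_2) = f(0.767500) = 0.130593
  f(a) × f(c) ≥ 0, new interval: [0.767500, 1.060000]

After 2 iteration(s), the approximation is c_2 = 0.767500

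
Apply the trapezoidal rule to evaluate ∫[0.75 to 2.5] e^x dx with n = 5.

f(x) = e^x
a = 0.75, b = 2.5, n = 5
h = (b - a)/n = 0.350000

Trapezoidal rule: (h/2)[f(x₀) + 2f(x₁) + 2f(x₂) + ... + f(xₙ)]

x_0 = 0.7500, f(x_0) = 2.117000, coefficient = 1
x_1 = 1.1000, f(x_1) = 3.004166, coefficient = 2
x_2 = 1.4500, f(x_2) = 4.263115, coefficient = 2
x_3 = 1.8000, f(x_3) = 6.049647, coefficient = 2
x_4 = 2.1500, f(x_4) = 8.584858, coefficient = 2
x_5 = 2.5000, f(x_5) = 12.182494, coefficient = 1

I ≈ (0.350000/2) × 58.103067 = 10.168037
Exact value: 10.065494
Error: 0.102543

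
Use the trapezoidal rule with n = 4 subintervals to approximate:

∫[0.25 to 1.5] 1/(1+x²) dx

f(x) = 1/(1+x²)
a = 0.25, b = 1.5, n = 4
h = (b - a)/n = 0.312500

Trapezoidal rule: (h/2)[f(x₀) + 2f(x₁) + 2f(x₂) + ... + f(xₙ)]

x_0 = 0.2500, f(x_0) = 0.941176, coefficient = 1
x_1 = 0.5625, f(x_1) = 0.759644, coefficient = 2
x_2 = 0.8750, f(x_2) = 0.566372, coefficient = 2
x_3 = 1.1875, f(x_3) = 0.414911, coefficient = 2
x_4 = 1.5000, f(x_4) = 0.307692, coefficient = 1

I ≈ (0.312500/2) × 4.730722 = 0.739175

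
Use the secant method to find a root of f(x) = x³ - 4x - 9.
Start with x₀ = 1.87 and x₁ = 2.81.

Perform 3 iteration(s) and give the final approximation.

f(x) = x³ - 4x - 9
x₀ = 1.87, x₁ = 2.81

Secant formula: x_{n+1} = x_n - f(x_n)(x_n - x_{n-1})/(f(x_n) - f(x_{n-1}))

Iteration 1:
  f(1.870000) = -9.940797
  f(2.810000) = 1.948041
  x_2 = 2.810000 - 1.948041×(2.810000 - 1.870000)/(1.948041 - (-9.940797))
       = 2.655977
Iteration 2:
  f(2.810000) = 1.948041
  f(2.655977) = -0.888084
  x_3 = 2.655977 - (-0.888084)×(2.655977 - 2.810000)/(-0.888084 - 1.948041)
       = 2.704206
Iteration 3:
  f(2.655977) = -0.888084
  f(2.704206) = -0.041688
  x_4 = 2.704206 - (-0.041688)×(2.704206 - 2.655977)/(-0.041688 - (-0.888084))
       = 2.706582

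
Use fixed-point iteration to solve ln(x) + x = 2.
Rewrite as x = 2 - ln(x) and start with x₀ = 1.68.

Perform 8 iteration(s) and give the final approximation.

Equation: ln(x) + x = 2
Fixed-point form: x = 2 - ln(x)
x₀ = 1.68

x_1 = g(1.680000) = 1.481206
x_2 = g(1.481206) = 1.607143
x_3 = g(1.607143) = 1.525542
x_4 = g(1.525542) = 1.577650
x_5 = g(1.577650) = 1.544063
x_6 = g(1.544063) = 1.565583
x_7 = g(1.565583) = 1.551742
x_8 = g(1.551742) = 1.560622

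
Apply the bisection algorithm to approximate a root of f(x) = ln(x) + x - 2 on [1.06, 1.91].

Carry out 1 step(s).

f(x) = ln(x) + x - 2
Initial interval: [1.06, 1.91]

Iteration 1:
  c_1 = (1.060000 + 1.910000)/2 = 1.485000
  f(c_1) = f(1.485000) = -0.119585
  f(a) × f(c) ≥ 0, new interval: [1.485000, 1.910000]

After 1 iteration(s), the approximation is c_1 = 1.485000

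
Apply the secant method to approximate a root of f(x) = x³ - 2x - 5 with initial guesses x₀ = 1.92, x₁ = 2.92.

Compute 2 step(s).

f(x) = x³ - 2x - 5
x₀ = 1.92, x₁ = 2.92

Secant formula: x_{n+1} = x_n - f(x_n)(x_n - x_{n-1})/(f(x_n) - f(x_{n-1}))

Iteration 1:
  f(1.920000) = -1.762112
  f(2.920000) = 14.057088
  x_2 = 2.920000 - 14.057088×(2.920000 - 1.920000)/(14.057088 - (-1.762112))
       = 2.031391
Iteration 2:
  f(2.920000) = 14.057088
  f(2.031391) = -0.680150
  x_3 = 2.031391 - (-0.680150)×(2.031391 - 2.920000)/(-0.680150 - 14.057088)
       = 2.072402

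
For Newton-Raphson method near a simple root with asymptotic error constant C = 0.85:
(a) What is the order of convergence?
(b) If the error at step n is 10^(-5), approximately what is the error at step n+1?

(a) Newton-Raphson has quadratic (order 2) convergence near simple roots.
    This means |e_{n+1}| ≈ C|e_n|².

(b) With |e_n| = 10^(-5) and C = 0.85:
    |e_{n+1}| ≈ 0.85 × (10^(-5))² = 0.85 × 10^(-10)

(a) 2 (quadratic); (b) |e_{n+1}| ≈ 8.500e-11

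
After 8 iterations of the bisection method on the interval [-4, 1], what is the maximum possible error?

Bisection error bound: |error| ≤ (b-a)/2^n
|error| ≤ (1 - (-4))/2^8 = 5/2^8
|error| ≤ 0.0195312500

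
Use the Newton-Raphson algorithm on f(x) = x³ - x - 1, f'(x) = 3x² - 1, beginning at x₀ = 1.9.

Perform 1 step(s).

f(x) = x³ - x - 1
f'(x) = 3x² - 1
x₀ = 1.9

Newton-Raphson formula: x_{n+1} = x_n - f(x_n)/f'(x_n)

Iteration 1:
  f(1.900000) = 3.959000
  f'(1.900000) = 9.830000
  x_1 = 1.900000 - 3.959000/9.830000 = 1.497253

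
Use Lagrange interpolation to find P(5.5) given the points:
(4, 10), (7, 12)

Lagrange interpolation formula:
P(x) = Σ yᵢ × Lᵢ(x)
where Lᵢ(x) = Π_{j≠i} (x - xⱼ)/(xᵢ - xⱼ)

L_0(5.5) = (5.5 - 7)/(4 - 7) = 0.500000
L_1(5.5) = (5.5 - 4)/(7 - 4) = 0.500000

P(5.5) = 10×L_0(5.5) + 12×L_1(5.5)
P(5.5) = 11.000000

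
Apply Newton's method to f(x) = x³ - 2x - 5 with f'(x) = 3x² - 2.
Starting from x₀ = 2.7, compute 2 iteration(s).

f(x) = x³ - 2x - 5
f'(x) = 3x² - 2
x₀ = 2.7

Newton-Raphson formula: x_{n+1} = x_n - f(x_n)/f'(x_n)

Iteration 1:
  f(2.700000) = 9.283000
  f'(2.700000) = 19.870000
  x_1 = 2.700000 - 9.283000/19.870000 = 2.232813
Iteration 2:
  f(2.232813) = 1.665964
  f'(2.232813) = 12.956366
  x_2 = 2.232813 - 1.665964/12.956366 = 2.104231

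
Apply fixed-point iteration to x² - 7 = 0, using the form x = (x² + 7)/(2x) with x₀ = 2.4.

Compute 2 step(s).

Equation: x² - 7 = 0
Fixed-point form: x = (x² + 7)/(2x)
x₀ = 2.4

x_1 = g(2.400000) = 2.658333
x_2 = g(2.658333) = 2.645781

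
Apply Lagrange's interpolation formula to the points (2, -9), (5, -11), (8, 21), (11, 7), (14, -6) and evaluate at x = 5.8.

Lagrange interpolation formula:
P(x) = Σ yᵢ × Lᵢ(x)
where Lᵢ(x) = Π_{j≠i} (x - xⱼ)/(xᵢ - xⱼ)

L_0(5.8) = (5.8 - 5)/(2 - 5) × (5.8 - 8)/(2 - 8) × (5.8 - 11)/(2 - 11) × (5.8 - 14)/(2 - 14) = -0.038604
L_1(5.8) = (5.8 - 2)/(5 - 2) × (5.8 - 8)/(5 - 8) × (5.8 - 11)/(5 - 11) × (5.8 - 14)/(5 - 14) = 0.733478
L_2(5.8) = (5.8 - 2)/(8 - 2) × (5.8 - 5)/(8 - 5) × (5.8 - 11)/(8 - 11) × (5.8 - 14)/(8 - 14) = 0.400079
L_3(5.8) = (5.8 - 2)/(11 - 2) × (5.8 - 5)/(11 - 5) × (5.8 - 8)/(11 - 8) × (5.8 - 14)/(11 - 14) = -0.112843
L_4(5.8) = (5.8 - 2)/(14 - 2) × (5.8 - 5)/(14 - 5) × (5.8 - 8)/(14 - 8) × (5.8 - 11)/(14 - 11) = 0.017890

P(5.8) = (-9)×L_0(5.8) + (-11)×L_1(5.8) + 21×L_2(5.8) + 7×L_3(5.8) + (-6)×L_4(5.8)
P(5.8) = -0.216402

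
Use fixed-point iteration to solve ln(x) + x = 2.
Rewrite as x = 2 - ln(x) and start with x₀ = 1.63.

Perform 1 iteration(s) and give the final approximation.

Equation: ln(x) + x = 2
Fixed-point form: x = 2 - ln(x)
x₀ = 1.63

x_1 = g(1.630000) = 1.511420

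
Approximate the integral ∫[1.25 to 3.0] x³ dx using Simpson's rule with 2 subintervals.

f(x) = x³
a = 1.25, b = 3.0, n = 2
h = (b - a)/n = 0.875000

Simpson's rule: (h/3)[f(x₀) + 4f(x₁) + 2f(x₂) + ... + f(xₙ)]

x_0 = 1.2500, f(x_0) = 1.953125, coefficient = 1
x_1 = 2.1250, f(x_1) = 9.595703, coefficient = 4
x_2 = 3.0000, f(x_2) = 27.000000, coefficient = 1

I ≈ (0.875000/3) × 67.335938 = 19.639648
Exact value: 19.639648
Error: 0.000000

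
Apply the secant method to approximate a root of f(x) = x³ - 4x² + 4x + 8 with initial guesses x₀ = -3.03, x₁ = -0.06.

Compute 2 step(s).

f(x) = x³ - 4x² + 4x + 8
x₀ = -3.03, x₁ = -0.06

Secant formula: x_{n+1} = x_n - f(x_n)(x_n - x_{n-1})/(f(x_n) - f(x_{n-1}))

Iteration 1:
  f(-3.030000) = -68.661727
  f(-0.060000) = 7.745384
  x_2 = -0.060000 - 7.745384×(-0.060000 - (-3.030000))/(7.745384 - (-68.661727))
       = -0.361069
Iteration 2:
  f(-0.060000) = 7.745384
  f(-0.361069) = 5.987170
  x_3 = -0.361069 - 5.987170×(-0.361069 - (-0.060000))/(5.987170 - 7.745384)
       = -1.386285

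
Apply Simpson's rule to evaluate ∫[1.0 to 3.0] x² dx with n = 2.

f(x) = x²
a = 1.0, b = 3.0, n = 2
h = (b - a)/n = 1.000000

Simpson's rule: (h/3)[f(x₀) + 4f(x₁) + 2f(x₂) + ... + f(xₙ)]

x_0 = 1.0000, f(x_0) = 1.000000, coefficient = 1
x_1 = 2.0000, f(x_1) = 4.000000, coefficient = 4
x_2 = 3.0000, f(x_2) = 9.000000, coefficient = 1

I ≈ (1.000000/3) × 26.000000 = 8.666667
Exact value: 8.666667
Error: 0.000000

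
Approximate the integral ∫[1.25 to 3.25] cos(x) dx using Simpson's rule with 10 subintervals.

f(x) = cos(x)
a = 1.25, b = 3.25, n = 10
h = (b - a)/n = 0.200000

Simpson's rule: (h/3)[f(x₀) + 4f(x₁) + 2f(x₂) + ... + f(xₙ)]

x_0 = 1.2500, f(x_0) = 0.315322, coefficient = 1
x_1 = 1.4500, f(x_1) = 0.120503, coefficient = 4
x_2 = 1.6500, f(x_2) = -0.079121, coefficient = 2
x_3 = 1.8500, f(x_3) = -0.275590, coefficient = 4
x_4 = 2.0500, f(x_4) = -0.461073, coefficient = 2
x_5 = 2.2500, f(x_5) = -0.628174, coefficient = 4
x_6 = 2.4500, f(x_6) = -0.770231, coefficient = 2
x_7 = 2.6500, f(x_7) = -0.881582, coefficient = 4
x_8 = 2.8500, f(x_8) = -0.957787, coefficient = 2
x_9 = 3.0500, f(x_9) = -0.995808, coefficient = 4
x_10 = 3.2500, f(x_10) = -0.994130, coefficient = 1

I ≈ (0.200000/3) × -15.857838 = -1.057189
Exact value: -1.057180
Error: 0.000009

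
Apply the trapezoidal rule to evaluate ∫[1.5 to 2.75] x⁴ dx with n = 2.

f(x) = x⁴
a = 1.5, b = 2.75, n = 2
h = (b - a)/n = 0.625000

Trapezoidal rule: (h/2)[f(x₀) + 2f(x₁) + 2f(x₂) + ... + f(xₙ)]

x_0 = 1.5000, f(x_0) = 5.062500, coefficient = 1
x_1 = 2.1250, f(x_1) = 20.390869, coefficient = 2
x_2 = 2.7500, f(x_2) = 57.191406, coefficient = 1

I ≈ (0.625000/2) × 103.035645 = 32.198639
Exact value: 29.936523
Error: 2.262115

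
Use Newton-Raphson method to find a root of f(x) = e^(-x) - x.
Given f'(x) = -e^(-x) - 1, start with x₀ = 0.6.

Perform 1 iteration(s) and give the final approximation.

f(x) = e^(-x) - x
f'(x) = -e^(-x) - 1
x₀ = 0.6

Newton-Raphson formula: x_{n+1} = x_n - f(x_n)/f'(x_n)

Iteration 1:
  f(0.600000) = -0.051188
  f'(0.600000) = -1.548812
  x_1 = 0.600000 - (-0.051188)/(-1.548812) = 0.566950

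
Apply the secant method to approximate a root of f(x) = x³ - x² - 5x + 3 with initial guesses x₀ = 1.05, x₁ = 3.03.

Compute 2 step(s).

f(x) = x³ - x² - 5x + 3
x₀ = 1.05, x₁ = 3.03

Secant formula: x_{n+1} = x_n - f(x_n)(x_n - x_{n-1})/(f(x_n) - f(x_{n-1}))

Iteration 1:
  f(1.050000) = -2.194875
  f(3.030000) = 6.487227
  x_2 = 3.030000 - 6.487227×(3.030000 - 1.050000)/(6.487227 - (-2.194875))
       = 1.550553
Iteration 2:
  f(3.030000) = 6.487227
  f(1.550553) = -3.429117
  x_3 = 1.550553 - (-3.429117)×(1.550553 - 3.030000)/(-3.429117 - 6.487227)
       = 2.062153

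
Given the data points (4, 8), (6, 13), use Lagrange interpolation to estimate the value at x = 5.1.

Lagrange interpolation formula:
P(x) = Σ yᵢ × Lᵢ(x)
where Lᵢ(x) = Π_{j≠i} (x - xⱼ)/(xᵢ - xⱼ)

L_0(5.1) = (5.1 - 6)/(4 - 6) = 0.450000
L_1(5.1) = (5.1 - 4)/(6 - 4) = 0.550000

P(5.1) = 8×L_0(5.1) + 13×L_1(5.1)
P(5.1) = 10.750000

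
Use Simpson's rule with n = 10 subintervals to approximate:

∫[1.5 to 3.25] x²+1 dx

f(x) = x²+1
a = 1.5, b = 3.25, n = 10
h = (b - a)/n = 0.175000

Simpson's rule: (h/3)[f(x₀) + 4f(x₁) + 2f(x₂) + ... + f(xₙ)]

x_0 = 1.5000, f(x_0) = 3.250000, coefficient = 1
x_1 = 1.6750, f(x_1) = 3.805625, coefficient = 4
x_2 = 1.8500, f(x_2) = 4.422500, coefficient = 2
x_3 = 2.0250, f(x_3) = 5.100625, coefficient = 4
x_4 = 2.2000, f(x_4) = 5.840000, coefficient = 2
x_5 = 2.3750, f(x_5) = 6.640625, coefficient = 4
x_6 = 2.5500, f(x_6) = 7.502500, coefficient = 2
x_7 = 2.7250, f(x_7) = 8.425625, coefficient = 4
x_8 = 2.9000, f(x_8) = 9.410000, coefficient = 2
x_9 = 3.0750, f(x_9) = 10.455625, coefficient = 4
x_10 = 3.2500, f(x_10) = 11.562500, coefficient = 1

I ≈ (0.175000/3) × 206.875000 = 12.067708
Exact value: 12.067708
Error: 0.000000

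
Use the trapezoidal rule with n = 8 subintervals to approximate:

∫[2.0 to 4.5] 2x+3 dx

f(x) = 2x+3
a = 2.0, b = 4.5, n = 8
h = (b - a)/n = 0.312500

Trapezoidal rule: (h/2)[f(x₀) + 2f(x₁) + 2f(x₂) + ... + f(xₙ)]

x_0 = 2.0000, f(x_0) = 7.000000, coefficient = 1
x_1 = 2.3125, f(x_1) = 7.625000, coefficient = 2
x_2 = 2.6250, f(x_2) = 8.250000, coefficient = 2
x_3 = 2.9375, f(x_3) = 8.875000, coefficient = 2
x_4 = 3.2500, f(x_4) = 9.500000, coefficient = 2
x_5 = 3.5625, f(x_5) = 10.125000, coefficient = 2
x_6 = 3.8750, f(x_6) = 10.750000, coefficient = 2
x_7 = 4.1875, f(x_7) = 11.375000, coefficient = 2
x_8 = 4.5000, f(x_8) = 12.000000, coefficient = 1

I ≈ (0.312500/2) × 152.000000 = 23.750000
Exact value: 23.750000
Error: 0.000000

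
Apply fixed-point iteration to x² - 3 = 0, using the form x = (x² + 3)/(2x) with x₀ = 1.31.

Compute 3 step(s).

Equation: x² - 3 = 0
Fixed-point form: x = (x² + 3)/(2x)
x₀ = 1.31

x_1 = g(1.310000) = 1.800038
x_2 = g(1.800038) = 1.733335
x_3 = g(1.733335) = 1.732051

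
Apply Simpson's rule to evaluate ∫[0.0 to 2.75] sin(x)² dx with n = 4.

f(x) = sin(x)²
a = 0.0, b = 2.75, n = 4
h = (b - a)/n = 0.687500

Simpson's rule: (h/3)[f(x₀) + 4f(x₁) + 2f(x₂) + ... + f(xₙ)]

x_0 = 0.0000, f(x_0) = 0.000000, coefficient = 1
x_1 = 0.6875, f(x_1) = 0.402726, coefficient = 4
x_2 = 1.3750, f(x_2) = 0.962151, coefficient = 2
x_3 = 2.0625, f(x_3) = 0.777095, coefficient = 4
x_4 = 2.7500, f(x_4) = 0.145665, coefficient = 1

I ≈ (0.687500/3) × 6.789251 = 1.555870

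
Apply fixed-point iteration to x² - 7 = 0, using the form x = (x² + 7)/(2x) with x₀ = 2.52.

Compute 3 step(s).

Equation: x² - 7 = 0
Fixed-point form: x = (x² + 7)/(2x)
x₀ = 2.52

x_1 = g(2.520000) = 2.648889
x_2 = g(2.648889) = 2.645753
x_3 = g(2.645753) = 2.645751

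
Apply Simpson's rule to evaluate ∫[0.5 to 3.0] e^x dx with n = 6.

f(x) = e^x
a = 0.5, b = 3.0, n = 6
h = (b - a)/n = 0.416667

Simpson's rule: (h/3)[f(x₀) + 4f(x₁) + 2f(x₂) + ... + f(xₙ)]

x_0 = 0.5000, f(x_0) = 1.648721, coefficient = 1
x_1 = 0.9167, f(x_1) = 2.500940, coefficient = 4
x_2 = 1.3333, f(x_2) = 3.793668, coefficient = 2
x_3 = 1.7500, f(x_3) = 5.754603, coefficient = 4
x_4 = 2.1667, f(x_4) = 8.729138, coefficient = 2
x_5 = 2.5833, f(x_5) = 13.241202, coefficient = 4
x_6 = 3.0000, f(x_6) = 20.085537, coefficient = 1

I ≈ (0.416667/3) × 132.766850 = 18.439840
Exact value: 18.436816
Error: 0.003025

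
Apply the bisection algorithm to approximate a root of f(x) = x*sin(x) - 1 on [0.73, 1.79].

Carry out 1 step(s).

f(x) = x*sin(x) - 1
Initial interval: [0.73, 1.79]

Iteration 1:
  c_1 = (0.730000 + 1.790000)/2 = 1.260000
  f(c_1) = f(1.260000) = 0.199634
  f(a) × f(c) < 0, new interval: [0.730000, 1.260000]

After 1 iteration(s), the approximation is c_1 = 1.260000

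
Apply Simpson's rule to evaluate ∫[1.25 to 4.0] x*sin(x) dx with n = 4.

f(x) = x*sin(x)
a = 1.25, b = 4.0, n = 4
h = (b - a)/n = 0.687500

Simpson's rule: (h/3)[f(x₀) + 4f(x₁) + 2f(x₂) + ... + f(xₙ)]

x_0 = 1.2500, f(x_0) = 1.186231, coefficient = 1
x_1 = 1.9375, f(x_1) = 1.808684, coefficient = 4
x_2 = 2.6250, f(x_2) = 1.296541, coefficient = 2
x_3 = 3.3125, f(x_3) = -0.563379, coefficient = 4
x_4 = 4.0000, f(x_4) = -3.027210, coefficient = 1

I ≈ (0.687500/3) × 5.733324 = 1.313887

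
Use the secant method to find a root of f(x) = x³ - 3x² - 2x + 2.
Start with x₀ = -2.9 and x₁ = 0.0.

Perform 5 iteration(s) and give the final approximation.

f(x) = x³ - 3x² - 2x + 2
x₀ = -2.9, x₁ = 0.0

Secant formula: x_{n+1} = x_n - f(x_n)(x_n - x_{n-1})/(f(x_n) - f(x_{n-1}))

Iteration 1:
  f(-2.900000) = -41.819000
  f(0.000000) = 2.000000
  x_2 = 0.000000 - 2.000000×(0.000000 - (-2.900000))/(2.000000 - (-41.819000))
       = -0.132363
Iteration 2:
  f(0.000000) = 2.000000
  f(-0.132363) = 2.209847
  x_3 = -0.132363 - 2.209847×(-0.132363 - 0.000000)/(2.209847 - 2.000000)
       = 1.261518
Iteration 3:
  f(-0.132363) = 2.209847
  f(1.261518) = -3.289702
  x_4 = 1.261518 - (-3.289702)×(1.261518 - (-0.132363))/(-3.289702 - 2.209847)
       = 0.427731
Iteration 4:
  f(1.261518) = -3.289702
  f(0.427731) = 0.673932
  x_5 = 0.427731 - 0.673932×(0.427731 - 1.261518)/(0.673932 - (-3.289702))
       = 0.569499
Iteration 5:
  f(0.427731) = 0.673932
  f(0.569499) = 0.072721
  x_6 = 0.569499 - 0.072721×(0.569499 - 0.427731)/(0.072721 - 0.673932)
       = 0.586647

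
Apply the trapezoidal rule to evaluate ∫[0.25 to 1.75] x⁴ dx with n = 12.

f(x) = x⁴
a = 0.25, b = 1.75, n = 12
h = (b - a)/n = 0.125000

Trapezoidal rule: (h/2)[f(x₀) + 2f(x₁) + 2f(x₂) + ... + f(xₙ)]

x_0 = 0.2500, f(x_0) = 0.003906, coefficient = 1
x_1 = 0.3750, f(x_1) = 0.019775, coefficient = 2
x_2 = 0.5000, f(x_2) = 0.062500, coefficient = 2
x_3 = 0.6250, f(x_3) = 0.152588, coefficient = 2
x_4 = 0.7500, f(x_4) = 0.316406, coefficient = 2
x_5 = 0.8750, f(x_5) = 0.586182, coefficient = 2
x_6 = 1.0000, f(x_6) = 1.000000, coefficient = 2
x_7 = 1.1250, f(x_7) = 1.601807, coefficient = 2
x_8 = 1.2500, f(x_8) = 2.441406, coefficient = 2
x_9 = 1.3750, f(x_9) = 3.574463, coefficient = 2
x_10 = 1.5000, f(x_10) = 5.062500, coefficient = 2
x_11 = 1.6250, f(x_11) = 6.972900, coefficient = 2
x_12 = 1.7500, f(x_12) = 9.378906, coefficient = 1

I ≈ (0.125000/2) × 52.963867 = 3.310242
Exact value: 3.282422
Error: 0.027820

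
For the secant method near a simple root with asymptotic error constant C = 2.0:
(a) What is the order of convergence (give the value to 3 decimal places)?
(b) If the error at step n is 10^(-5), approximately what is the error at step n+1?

(a) Secant method has superlinear convergence with order φ = (1+√5)/2 ≈ 1.618.
    This means |e_{n+1}| ≈ C|e_n|^1.618.

(b) With |e_n| = 10^(-5) and C = 2.0:
    |e_{n+1}| ≈ 2.0 × (10^(-5))^1.618 = 2.0 × 10^(-8.09)

(a) ≈ 1.618 (golden ratio); (b) |e_{n+1}| ≈ 1.625e-08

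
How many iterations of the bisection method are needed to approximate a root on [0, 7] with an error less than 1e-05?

We need (b-a)/2^n ≤ 1e-05
(7 - 0)/2^n ≤ 1e-05
7/2^n ≤ 1e-05
2^n ≥ 700000
n ≥ log₂(700000) = 19.42
n ≥ 20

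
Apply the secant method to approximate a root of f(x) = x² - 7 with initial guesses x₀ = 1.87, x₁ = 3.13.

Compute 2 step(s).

f(x) = x² - 7
x₀ = 1.87, x₁ = 3.13

Secant formula: x_{n+1} = x_n - f(x_n)(x_n - x_{n-1})/(f(x_n) - f(x_{n-1}))

Iteration 1:
  f(1.870000) = -3.503100
  f(3.130000) = 2.796900
  x_2 = 3.130000 - 2.796900×(3.130000 - 1.870000)/(2.796900 - (-3.503100))
       = 2.570620
Iteration 2:
  f(3.130000) = 2.796900
  f(2.570620) = -0.391913
  x_3 = 2.570620 - (-0.391913)×(2.570620 - 3.130000)/(-0.391913 - 2.796900)
       = 2.639369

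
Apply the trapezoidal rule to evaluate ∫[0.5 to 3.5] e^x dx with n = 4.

f(x) = e^x
a = 0.5, b = 3.5, n = 4
h = (b - a)/n = 0.750000

Trapezoidal rule: (h/2)[f(x₀) + 2f(x₁) + 2f(x₂) + ... + f(xₙ)]

x_0 = 0.5000, f(x_0) = 1.648721, coefficient = 1
x_1 = 1.2500, f(x_1) = 3.490343, coefficient = 2
x_2 = 2.0000, f(x_2) = 7.389056, coefficient = 2
x_3 = 2.7500, f(x_3) = 15.642632, coefficient = 2
x_4 = 3.5000, f(x_4) = 33.115452, coefficient = 1

I ≈ (0.750000/2) × 87.808235 = 32.928088
Exact value: 31.466731
Error: 1.461357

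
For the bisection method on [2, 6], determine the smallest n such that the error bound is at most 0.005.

We need (b-a)/2^n ≤ 0.005
(6 - 2)/2^n ≤ 0.005
4/2^n ≤ 0.005
2^n ≥ 800
n ≥ log₂(800) = 9.64
n ≥ 10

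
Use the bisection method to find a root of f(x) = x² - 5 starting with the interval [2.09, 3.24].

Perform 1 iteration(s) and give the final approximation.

f(x) = x² - 5
Initial interval: [2.09, 3.24]

Iteration 1:
  c_1 = (2.090000 + 3.240000)/2 = 2.665000
  f(c_1) = f(2.665000) = 2.102225
  f(a) × f(c) < 0, new interval: [2.090000, 2.665000]

After 1 iteration(s), the approximation is c_1 = 2.665000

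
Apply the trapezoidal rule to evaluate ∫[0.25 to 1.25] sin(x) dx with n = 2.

f(x) = sin(x)
a = 0.25, b = 1.25, n = 2
h = (b - a)/n = 0.500000

Trapezoidal rule: (h/2)[f(x₀) + 2f(x₁) + 2f(x₂) + ... + f(xₙ)]

x_0 = 0.2500, f(x_0) = 0.247404, coefficient = 1
x_1 = 0.7500, f(x_1) = 0.681639, coefficient = 2
x_2 = 1.2500, f(x_2) = 0.948985, coefficient = 1

I ≈ (0.500000/2) × 2.559666 = 0.639917
Exact value: 0.653590
Error: 0.013674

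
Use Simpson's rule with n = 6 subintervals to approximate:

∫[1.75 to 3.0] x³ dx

f(x) = x³
a = 1.75, b = 3.0, n = 6
h = (b - a)/n = 0.208333

Simpson's rule: (h/3)[f(x₀) + 4f(x₁) + 2f(x₂) + ... + f(xₙ)]

x_0 = 1.7500, f(x_0) = 5.359375, coefficient = 1
x_1 = 1.9583, f(x_1) = 7.510344, coefficient = 4
x_2 = 2.1667, f(x_2) = 10.171296, coefficient = 2
x_3 = 2.3750, f(x_3) = 13.396484, coefficient = 4
x_4 = 2.5833, f(x_4) = 17.240162, coefficient = 2
x_5 = 2.7917, f(x_5) = 21.756583, coefficient = 4
x_6 = 3.0000, f(x_6) = 27.000000, coefficient = 1

I ≈ (0.208333/3) × 257.835938 = 17.905273
Exact value: 17.905273
Error: 0.000000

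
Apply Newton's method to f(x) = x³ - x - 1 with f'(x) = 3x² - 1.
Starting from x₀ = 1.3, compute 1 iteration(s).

f(x) = x³ - x - 1
f'(x) = 3x² - 1
x₀ = 1.3

Newton-Raphson formula: x_{n+1} = x_n - f(x_n)/f'(x_n)

Iteration 1:
  f(1.300000) = -0.103000
  f'(1.300000) = 4.070000
  x_1 = 1.300000 - (-0.103000)/4.070000 = 1.325307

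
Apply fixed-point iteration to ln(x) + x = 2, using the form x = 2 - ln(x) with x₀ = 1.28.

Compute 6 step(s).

Equation: ln(x) + x = 2
Fixed-point form: x = 2 - ln(x)
x₀ = 1.28

x_1 = g(1.280000) = 1.753140
x_2 = g(1.753140) = 1.438592
x_3 = g(1.438592) = 1.636335
x_4 = g(1.636335) = 1.507541
x_5 = g(1.507541) = 1.589520
x_6 = g(1.589520) = 1.536568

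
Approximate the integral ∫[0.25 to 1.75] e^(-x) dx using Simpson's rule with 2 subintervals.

f(x) = e^(-x)
a = 0.25, b = 1.75, n = 2
h = (b - a)/n = 0.750000

Simpson's rule: (h/3)[f(x₀) + 4f(x₁) + 2f(x₂) + ... + f(xₙ)]

x_0 = 0.2500, f(x_0) = 0.778801, coefficient = 1
x_1 = 1.0000, f(x_1) = 0.367879, coefficient = 4
x_2 = 1.7500, f(x_2) = 0.173774, coefficient = 1

I ≈ (0.750000/3) × 2.424092 = 0.606023
Exact value: 0.605027
Error: 0.000996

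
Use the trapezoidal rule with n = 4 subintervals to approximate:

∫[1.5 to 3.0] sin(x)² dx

f(x) = sin(x)²
a = 1.5, b = 3.0, n = 4
h = (b - a)/n = 0.375000

Trapezoidal rule: (h/2)[f(x₀) + 2f(x₁) + 2f(x₂) + ... + f(xₙ)]

x_0 = 1.5000, f(x_0) = 0.994996, coefficient = 1
x_1 = 1.8750, f(x_1) = 0.910280, coefficient = 2
x_2 = 2.2500, f(x_2) = 0.605398, coefficient = 2
x_3 = 2.6250, f(x_3) = 0.243957, coefficient = 2
x_4 = 3.0000, f(x_4) = 0.019915, coefficient = 1

I ≈ (0.375000/2) × 4.534181 = 0.850159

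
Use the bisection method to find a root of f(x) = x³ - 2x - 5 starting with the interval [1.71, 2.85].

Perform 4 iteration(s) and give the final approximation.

f(x) = x³ - 2x - 5
Initial interval: [1.71, 2.85]

Iteration 1:
  c_1 = (1.710000 + 2.850000)/2 = 2.280000
  f(c_1) = f(2.280000) = 2.292352
  f(a) × f(c) < 0, new interval: [1.710000, 2.280000]
Iteration 2:
  c_2 = (1.710000 + 2.280000)/2 = 1.995000
  f(c_2) = f(1.995000) = -1.049850
  f(a) × f(c) ≥ 0, new interval: [1.995000, 2.280000]
Iteration 3:
  c_3 = (1.995000 + 2.280000)/2 = 2.137500
  f(c_3) = f(2.137500) = 0.491037
  f(a) × f(c) < 0, new interval: [1.995000, 2.137500]
Iteration 4:
  c_4 = (1.995000 + 2.137500)/2 = 2.066250
  f(c_4) = f(2.066250) = -0.310875
  f(a) × f(c) ≥ 0, new interval: [2.066250, 2.137500]

After 4 iteration(s), the approximation is c_4 = 2.066250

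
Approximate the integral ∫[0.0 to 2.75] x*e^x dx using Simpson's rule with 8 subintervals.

f(x) = x*e^x
a = 0.0, b = 2.75, n = 8
h = (b - a)/n = 0.343750

Simpson's rule: (h/3)[f(x₀) + 4f(x₁) + 2f(x₂) + ... + f(xₙ)]

x_0 = 0.0000, f(x_0) = 0.000000, coefficient = 1
x_1 = 0.3438, f(x_1) = 0.484765, coefficient = 4
x_2 = 0.6875, f(x_2) = 1.367257, coefficient = 2
x_3 = 1.0312, f(x_3) = 2.892212, coefficient = 4
x_4 = 1.3750, f(x_4) = 5.438230, coefficient = 2
x_5 = 1.7188, f(x_5) = 9.586418, coefficient = 4
x_6 = 2.0625, f(x_6) = 16.222819, coefficient = 2
x_7 = 2.4062, f(x_7) = 26.690816, coefficient = 4
x_8 = 2.7500, f(x_8) = 43.017238, coefficient = 1

I ≈ (0.343750/3) × 247.690694 = 28.381225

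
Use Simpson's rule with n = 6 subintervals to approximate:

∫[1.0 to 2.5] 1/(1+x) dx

f(x) = 1/(1+x)
a = 1.0, b = 2.5, n = 6
h = (b - a)/n = 0.250000

Simpson's rule: (h/3)[f(x₀) + 4f(x₁) + 2f(x₂) + ... + f(xₙ)]

x_0 = 1.0000, f(x_0) = 0.500000, coefficient = 1
x_1 = 1.2500, f(x_1) = 0.444444, coefficient = 4
x_2 = 1.5000, f(x_2) = 0.400000, coefficient = 2
x_3 = 1.7500, f(x_3) = 0.363636, coefficient = 4
x_4 = 2.0000, f(x_4) = 0.333333, coefficient = 2
x_5 = 2.2500, f(x_5) = 0.307692, coefficient = 4
x_6 = 2.5000, f(x_6) = 0.285714, coefficient = 1

I ≈ (0.250000/3) × 6.715473 = 0.559623
Exact value: 0.559616
Error: 0.000007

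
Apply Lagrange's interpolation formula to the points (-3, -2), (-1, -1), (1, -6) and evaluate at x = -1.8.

Lagrange interpolation formula:
P(x) = Σ yᵢ × Lᵢ(x)
where Lᵢ(x) = Π_{j≠i} (x - xⱼ)/(xᵢ - xⱼ)

L_0(-1.8) = (-1.8 - (-1))/(-3 - (-1)) × (-1.8 - 1)/(-3 - 1) = 0.280000
L_1(-1.8) = (-1.8 - (-3))/(-1 - (-3)) × (-1.8 - 1)/(-1 - 1) = 0.840000
L_2(-1.8) = (-1.8 - (-3))/(1 - (-3)) × (-1.8 - (-1))/(1 - (-1)) = -0.120000

P(-1.8) = (-2)×L_0(-1.8) + (-1)×L_1(-1.8) + (-6)×L_2(-1.8)
P(-1.8) = -0.680000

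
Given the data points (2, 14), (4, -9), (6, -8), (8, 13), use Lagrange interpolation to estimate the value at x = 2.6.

Lagrange interpolation formula:
P(x) = Σ yᵢ × Lᵢ(x)
where Lᵢ(x) = Π_{j≠i} (x - xⱼ)/(xᵢ - xⱼ)

L_0(2.6) = (2.6 - 4)/(2 - 4) × (2.6 - 6)/(2 - 6) × (2.6 - 8)/(2 - 8) = 0.535500
L_1(2.6) = (2.6 - 2)/(4 - 2) × (2.6 - 6)/(4 - 6) × (2.6 - 8)/(4 - 8) = 0.688500
L_2(2.6) = (2.6 - 2)/(6 - 2) × (2.6 - 4)/(6 - 4) × (2.6 - 8)/(6 - 8) = -0.283500
L_3(2.6) = (2.6 - 2)/(8 - 2) × (2.6 - 4)/(8 - 4) × (2.6 - 6)/(8 - 6) = 0.059500

P(2.6) = 14×L_0(2.6) + (-9)×L_1(2.6) + (-8)×L_2(2.6) + 13×L_3(2.6)
P(2.6) = 4.342000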